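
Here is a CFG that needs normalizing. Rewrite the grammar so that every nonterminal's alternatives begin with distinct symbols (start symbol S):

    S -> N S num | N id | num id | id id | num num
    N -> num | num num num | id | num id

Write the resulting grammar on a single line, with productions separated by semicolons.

S -> id id | N S' | num S''; N -> id | num N'; S' -> S num | id; S'' -> id | num; N' -> ε | num num | id

S has alternatives sharing prefix 'N': factor to S → N S' with S' → S num | id.
S has alternatives sharing prefix 'num': factor to S → num S'' with S'' → id | num.
N has alternatives sharing prefix 'num': factor to N → num N' with N' → ε | num num | id.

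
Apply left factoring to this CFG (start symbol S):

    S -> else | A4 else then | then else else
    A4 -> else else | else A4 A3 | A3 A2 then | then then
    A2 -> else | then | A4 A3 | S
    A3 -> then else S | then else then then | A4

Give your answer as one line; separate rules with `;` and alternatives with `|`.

S -> else | A4 else then | then else else; A4 -> A3 A2 then | then then | else A4'; A2 -> else | then | A4 A3 | S; A3 -> A4 | then else A3'; A4' -> else | A4 A3; A3' -> S | then then

A4 has alternatives sharing prefix 'else': factor to A4 → else A4' with A4' → else | A4 A3.
A3 has alternatives sharing prefix 'then else': factor to A3 → then else A3' with A3' → S | then then.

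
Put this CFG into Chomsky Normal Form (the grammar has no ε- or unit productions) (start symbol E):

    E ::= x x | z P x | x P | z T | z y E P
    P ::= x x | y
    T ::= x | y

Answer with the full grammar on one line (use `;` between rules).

Introduce a nonterminal for each terminal appearing in a rule of length ≥ 2: X1 → x, X2 → z, X3 → y.
Binarize each right-hand side of length ≥ 3 by chaining fresh nonterminals (Y1, Y2, …): affected rules were E → X2 P X1; E → X2 X3 E P.

E ::= X1 X1 | X2 Y1 | X1 P | X2 T | X2 Y2; P ::= X1 X1 | y; T ::= x | y; X1 ::= x; X2 ::= z; X3 ::= y; Y1 ::= P X1; Y2 ::= X3 Y3; Y3 ::= E P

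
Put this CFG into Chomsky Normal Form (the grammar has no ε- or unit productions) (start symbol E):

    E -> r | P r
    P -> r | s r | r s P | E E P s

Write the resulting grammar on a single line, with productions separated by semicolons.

E -> r | P X1; P -> r | X2 X1 | X1 Y1 | E Y2; X1 -> r; X2 -> s; Y1 -> X2 P; Y2 -> E Y3; Y3 -> P X2

Introduce a nonterminal for each terminal appearing in a rule of length ≥ 2: X1 → r, X2 → s.
Binarize each right-hand side of length ≥ 3 by chaining fresh nonterminals (Y1, Y2, …): affected rules were P → X1 X2 P; P → E E P X2.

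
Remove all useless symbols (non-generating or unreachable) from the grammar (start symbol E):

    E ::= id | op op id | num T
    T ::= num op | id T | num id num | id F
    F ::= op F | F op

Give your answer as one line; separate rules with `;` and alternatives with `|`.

Generating nonterminals: {E, T}.
Reachable from E after that: {E, T}.
Removed useless symbols: {F} and every production mentioning them.

E ::= id | op op id | num T; T ::= num op | id T | num id num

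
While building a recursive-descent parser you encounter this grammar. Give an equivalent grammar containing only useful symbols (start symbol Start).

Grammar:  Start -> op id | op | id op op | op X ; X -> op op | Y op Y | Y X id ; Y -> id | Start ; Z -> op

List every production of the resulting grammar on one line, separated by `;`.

Start -> op id | op | id op op | op X; X -> op op | Y op Y | Y X id; Y -> id | Start

Generating nonterminals: {Start, X, Y, Z}.
Reachable from Start after that: {Start, X, Y}.
Removed useless symbols: {Z} and every production mentioning them.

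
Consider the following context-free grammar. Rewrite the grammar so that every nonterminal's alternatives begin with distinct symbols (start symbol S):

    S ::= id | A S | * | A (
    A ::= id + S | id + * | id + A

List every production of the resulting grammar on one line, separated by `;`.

S ::= id | * | A S'; A ::= id + A'; S' ::= S | (; A' ::= S | * | A

S has alternatives sharing prefix 'A': factor to S → A S' with S' → S | (.
A has alternatives sharing prefix 'id +': factor to A → id + A' with A' → S | * | A.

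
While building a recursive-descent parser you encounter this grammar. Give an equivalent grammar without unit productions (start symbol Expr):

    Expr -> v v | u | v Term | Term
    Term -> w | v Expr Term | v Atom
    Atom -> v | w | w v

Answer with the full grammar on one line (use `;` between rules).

Expr -> w | v Expr Term | v Atom | v v | u | v Term; Term -> w | v Expr Term | v Atom; Atom -> v | w | w v

Unit pairs: Expr ⇒* {Term}.
Replace each nonterminal's rules with the union of the non-unit rules of every nonterminal it unit-derives.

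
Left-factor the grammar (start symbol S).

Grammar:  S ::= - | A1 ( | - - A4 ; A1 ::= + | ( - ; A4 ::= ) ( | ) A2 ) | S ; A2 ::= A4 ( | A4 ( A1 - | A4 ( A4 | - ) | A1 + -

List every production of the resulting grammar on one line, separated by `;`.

S has alternatives sharing prefix '-': factor to S → - S' with S' → ε | - A4.
A4 has alternatives sharing prefix ')': factor to A4 → ) A4' with A4' → ( | A2 ).
A2 has alternatives sharing prefix 'A4 (': factor to A2 → A4 ( A2' with A2' → ε | A1 - | A4.

S ::= A1 ( | - S'; A1 ::= + | ( -; A4 ::= S | ) A4'; A2 ::= - ) | A1 + - | A4 ( A2'; S' ::= ε | - A4; A4' ::= ( | A2 ); A2' ::= ε | A1 - | A4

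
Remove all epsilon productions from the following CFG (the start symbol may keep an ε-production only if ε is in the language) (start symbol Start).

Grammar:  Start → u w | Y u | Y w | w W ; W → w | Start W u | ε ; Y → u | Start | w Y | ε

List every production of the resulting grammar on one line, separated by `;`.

Start → u w | Y u | u | Y w | w | w W; W → w | Start W u | Start u; Y → u | Start | w Y | w

Nullable nonterminals: {W, Y}.
ε ∉ L(G), so no ε-production is kept.
Expand every rule over subsets of its nullable positions: Start → Y u gives Y u | u. Start → Y w gives Y w | w. W → Start W u gives Start W u | Start u. Y → w Y gives w Y | w.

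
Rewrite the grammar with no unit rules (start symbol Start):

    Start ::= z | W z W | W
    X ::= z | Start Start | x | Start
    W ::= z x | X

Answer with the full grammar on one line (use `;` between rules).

Start ::= z | W z W | Start Start | x | z x; X ::= z | W z W | Start Start | x | z x; W ::= z | W z W | Start Start | x | z x

Unit pairs: Start ⇒* {W, X}; W ⇒* {Start, X}; X ⇒* {Start, W}.
For every A with A ⇒* B via unit rules, add B's non-unit alternatives to A; then delete every rule of the form X → Y.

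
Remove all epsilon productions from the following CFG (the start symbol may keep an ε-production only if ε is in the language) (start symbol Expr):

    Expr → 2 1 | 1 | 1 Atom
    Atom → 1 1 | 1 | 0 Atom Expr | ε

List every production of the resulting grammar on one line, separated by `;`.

Nullable set = {Atom}.
ε ∉ L(G), so no ε-production is kept.
For each production, add variants omitting each subset of nullable occurrences: Atom → 0 Atom Expr gives 0 Atom Expr | 0 Expr.

Expr → 2 1 | 1 | 1 Atom; Atom → 1 1 | 1 | 0 Atom Expr | 0 Expr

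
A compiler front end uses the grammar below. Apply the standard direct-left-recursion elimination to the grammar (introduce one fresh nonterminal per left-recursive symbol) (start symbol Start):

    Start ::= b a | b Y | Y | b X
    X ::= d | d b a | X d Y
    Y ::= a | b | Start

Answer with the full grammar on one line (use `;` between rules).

Start ::= b a | b Y | Y | b X; X ::= d X1 | d b a X1; Y ::= a | b | Start; X1 ::= d Y X1 | ε

Directly left-recursive nonterminal: X.
For X: α = {d Y}, β = {d, d b a}. Rewrite as X → β X1 and X1 → α X1 | ε.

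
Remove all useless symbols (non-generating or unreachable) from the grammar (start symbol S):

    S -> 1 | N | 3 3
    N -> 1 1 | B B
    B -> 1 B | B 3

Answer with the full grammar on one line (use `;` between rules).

S -> 1 | N | 3 3; N -> 1 1

Generating nonterminals: {N, S}.
Reachable from S after that: {N, S}.
Removed useless symbols: {B} and every production mentioning them.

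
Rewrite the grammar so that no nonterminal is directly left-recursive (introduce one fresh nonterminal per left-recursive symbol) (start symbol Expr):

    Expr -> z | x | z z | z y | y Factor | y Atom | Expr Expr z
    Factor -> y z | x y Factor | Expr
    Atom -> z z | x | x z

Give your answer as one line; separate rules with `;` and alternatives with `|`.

Expr -> z Expr1 | x Expr1 | z z Expr1 | z y Expr1 | y Factor Expr1 | y Atom Expr1; Factor -> y z | x y Factor | Expr; Atom -> z z | x | x z; Expr1 -> Expr z Expr1 | eps

Expr is directly left-recursive.
For Expr: α = {Expr z}, β = {z, x, z z, z y, y Factor, y Atom}. Rewrite as Expr → β Expr1 and Expr1 → α Expr1 | ε.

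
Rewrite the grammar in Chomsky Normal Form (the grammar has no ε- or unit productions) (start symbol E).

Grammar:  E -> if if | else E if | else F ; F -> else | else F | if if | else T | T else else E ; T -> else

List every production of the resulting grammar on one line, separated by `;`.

E -> X1 X1 | X2 Y1 | X2 F; F -> else | X2 F | X1 X1 | X2 T | T Y2; T -> else; X1 -> if; X2 -> else; Y1 -> E X1; Y2 -> X2 Y3; Y3 -> X2 E

Introduce a nonterminal for each terminal appearing in a rule of length ≥ 2: X1 → if, X2 → else.
Binarize each right-hand side of length ≥ 3 by chaining fresh nonterminals (Y1, Y2, …): affected rules were E → X2 E X1; F → T X2 X2 E.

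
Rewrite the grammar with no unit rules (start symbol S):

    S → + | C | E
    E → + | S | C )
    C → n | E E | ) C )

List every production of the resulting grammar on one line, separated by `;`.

S → + | C ) | n | E E | ) C ); E → + | C ) | n | E E | ) C ); C → n | E E | ) C )

Unit pairs: E ⇒* {C, S}; S ⇒* {C, E}.
For every A with A ⇒* B via unit rules, add B's non-unit alternatives to A; then delete every rule of the form X → Y.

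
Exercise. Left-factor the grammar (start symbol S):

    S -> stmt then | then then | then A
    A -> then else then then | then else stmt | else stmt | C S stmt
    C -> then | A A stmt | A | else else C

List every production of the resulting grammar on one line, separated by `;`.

S has alternatives sharing prefix 'then': factor to S → then S' with S' → then | A.
A has alternatives sharing prefix 'then else': factor to A → then else A' with A' → then then | stmt.
C has alternatives sharing prefix 'A': factor to C → A C' with C' → A stmt | ε.

S -> stmt then | then S'; A -> else stmt | C S stmt | then else A'; C -> then | else else C | A C'; S' -> then | A; A' -> then then | stmt; C' -> A stmt | epsilon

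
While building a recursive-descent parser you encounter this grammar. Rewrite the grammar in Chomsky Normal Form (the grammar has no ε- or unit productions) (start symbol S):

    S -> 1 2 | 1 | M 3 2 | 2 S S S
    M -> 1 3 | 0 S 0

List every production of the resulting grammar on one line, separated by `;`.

S -> X1 X2 | 1 | M Y1 | X2 Y2; M -> X1 X3 | X4 Y4; X1 -> 1; X2 -> 2; X3 -> 3; X4 -> 0; Y1 -> X3 X2; Y2 -> S Y3; Y3 -> S S; Y4 -> S X4

Introduce a nonterminal for each terminal appearing in a rule of length ≥ 2: X1 → 1, X2 → 2, X3 → 3, X4 → 0.
Binarize each right-hand side of length ≥ 3 by chaining fresh nonterminals (Y1, Y2, …): affected rules were S → M X3 X2; S → X2 S S S; M → X4 S X4.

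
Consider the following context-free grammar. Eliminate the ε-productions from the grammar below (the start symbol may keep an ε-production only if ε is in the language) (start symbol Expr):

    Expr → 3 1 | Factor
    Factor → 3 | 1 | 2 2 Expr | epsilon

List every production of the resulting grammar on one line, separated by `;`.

Expr → 3 1 | Factor | ε; Factor → 3 | 1 | 2 2 Expr | 2 2

Nullable nonterminals: {Expr, Factor}.
ε ∈ L(G) since Expr is nullable, so keep Expr → ε.
Add the nullable-subset variants: Factor → 2 2 Expr gives 2 2 Expr | 2 2.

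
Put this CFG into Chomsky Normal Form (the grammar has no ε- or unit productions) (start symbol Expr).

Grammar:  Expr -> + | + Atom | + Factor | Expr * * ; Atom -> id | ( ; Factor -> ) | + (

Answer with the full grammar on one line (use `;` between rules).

Expr -> + | X1 Atom | X1 Factor | Expr Y1; Atom -> id | (; Factor -> ) | X1 X3; X1 -> +; X2 -> *; X3 -> (; Y1 -> X2 X2

Introduce a nonterminal for each terminal appearing in a rule of length ≥ 2: X1 → +, X2 → *, X3 → (.
Binarize each right-hand side of length ≥ 3 by chaining fresh nonterminals (Y1, Y2, …): affected rules were Expr → Expr X2 X2.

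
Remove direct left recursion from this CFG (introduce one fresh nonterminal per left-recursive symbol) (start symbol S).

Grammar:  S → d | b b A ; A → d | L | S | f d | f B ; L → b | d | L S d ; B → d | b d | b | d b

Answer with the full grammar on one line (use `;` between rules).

L is directly left-recursive.
For L: α = {S d}, β = {b, d}. Rewrite as L → β L' and L' → α L' | ε.

S → d | b b A; A → d | L | S | f d | f B; L → b L' | d L'; B → d | b d | b | d b; L' → S d L' | ε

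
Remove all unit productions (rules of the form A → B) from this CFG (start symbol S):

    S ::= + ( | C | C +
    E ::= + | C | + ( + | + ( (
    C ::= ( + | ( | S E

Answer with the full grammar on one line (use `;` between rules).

S ::= ( + | ( | S E | + ( | C +; E ::= + | + ( + | + ( ( | ( + | ( | S E; C ::= ( + | ( | S E

Unit pairs: E ⇒* {C}; S ⇒* {C}.
For each unit pair (A, B), copy every non-unit production of B to A, then drop all unit productions.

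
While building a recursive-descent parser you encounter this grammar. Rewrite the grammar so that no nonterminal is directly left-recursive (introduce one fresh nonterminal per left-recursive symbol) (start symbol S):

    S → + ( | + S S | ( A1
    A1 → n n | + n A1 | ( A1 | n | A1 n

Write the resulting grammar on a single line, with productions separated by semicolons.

S → + ( | + S S | ( A1; A1 → n n A1' | + n A1 A1' | ( A1 A1' | n A1'; A1' → n A1' | ε

Directly left-recursive nonterminal: A1.
For A1: α = {n}, β = {n n, + n A1, ( A1, n}. Rewrite as A1 → β A1' and A1' → α A1' | ε.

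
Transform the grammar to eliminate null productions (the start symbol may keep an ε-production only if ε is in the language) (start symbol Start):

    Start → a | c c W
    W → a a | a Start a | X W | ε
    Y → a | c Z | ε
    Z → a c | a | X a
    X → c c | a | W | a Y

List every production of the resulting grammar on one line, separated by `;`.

Nullable set = {W, X, Y}.
ε ∉ L(G), so no ε-production is kept.
Expand every rule over subsets of its nullable positions: Start → c c W gives c c W | c c. W → X W gives X W | X.

Start → a | c c W | c c; W → a a | a Start a | X W | X; Y → a | c Z; Z → a c | a | X a; X → c c | a | W | a Y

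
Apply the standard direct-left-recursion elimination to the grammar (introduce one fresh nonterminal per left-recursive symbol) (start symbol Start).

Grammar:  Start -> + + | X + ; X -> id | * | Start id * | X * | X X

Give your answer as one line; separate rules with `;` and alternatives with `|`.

Start -> + + | X +; X -> id X1 | * X1 | Start id * X1; X1 -> * X1 | X X1 | ε

Directly left-recursive nonterminal: X.
For X: α = {*, X}, β = {id, *, Start id *}. Rewrite as X → β X1 and X1 → α X1 | ε.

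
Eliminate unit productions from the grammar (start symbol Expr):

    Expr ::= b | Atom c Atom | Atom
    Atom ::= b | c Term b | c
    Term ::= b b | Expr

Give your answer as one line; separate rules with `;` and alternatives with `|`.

Unit pairs: Expr ⇒* {Atom}; Term ⇒* {Atom, Expr}.
Replace each nonterminal's rules with the union of the non-unit rules of every nonterminal it unit-derives.

Expr ::= b | c Term b | c | Atom c Atom; Atom ::= b | c Term b | c; Term ::= b b | b | c Term b | c | Atom c Atom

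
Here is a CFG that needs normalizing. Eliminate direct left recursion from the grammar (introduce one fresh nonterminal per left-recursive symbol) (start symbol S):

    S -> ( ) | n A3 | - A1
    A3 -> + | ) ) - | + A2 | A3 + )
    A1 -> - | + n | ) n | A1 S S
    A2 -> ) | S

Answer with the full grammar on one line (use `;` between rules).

S -> ( ) | n A3 | - A1; A3 -> + A3' | ) ) - A3' | + A2 A3'; A1 -> - A1' | + n A1' | ) n A1'; A2 -> ) | S; A3' -> + ) A3' | ε; A1' -> S S A1' | ε

Directly left-recursive nonterminals: A3, A1.
For A3: α = {+ )}, β = {+, ) ) -, + A2}. Rewrite as A3 → β A3' and A3' → α A3' | ε.
For A1: α = {S S}, β = {-, + n, ) n}. Rewrite as A1 → β A1' and A1' → α A1' | ε.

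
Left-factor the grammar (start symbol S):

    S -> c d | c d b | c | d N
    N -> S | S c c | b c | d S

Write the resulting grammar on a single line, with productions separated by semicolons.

S has alternatives sharing prefix 'c': factor to S → c S' with S' → d | d b | ε.
N has alternatives sharing prefix 'S': factor to N → S N' with N' → ε | c c.
S' has alternatives sharing prefix 'd': factor to S' → d S'' with S'' → ε | b.

S -> d N | c S'; N -> b c | d S | S N'; S' -> ε | d S''; N' -> ε | c c; S'' -> ε | b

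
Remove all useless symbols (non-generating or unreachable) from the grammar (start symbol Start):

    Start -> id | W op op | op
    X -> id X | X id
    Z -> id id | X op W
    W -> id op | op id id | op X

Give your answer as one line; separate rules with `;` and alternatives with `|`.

Generating nonterminals: {Start, W, Z}.
Reachable from Start after that: {Start, W}.
Removed useless symbols: {X, Z} and every production mentioning them.

Start -> id | W op op | op; W -> id op | op id id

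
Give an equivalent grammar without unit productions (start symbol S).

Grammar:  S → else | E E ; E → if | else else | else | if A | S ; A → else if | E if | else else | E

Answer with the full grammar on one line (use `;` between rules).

Unit pairs: A ⇒* {E, S}; E ⇒* {S}.
For every A with A ⇒* B via unit rules, add B's non-unit alternatives to A; then delete every rule of the form X → Y.

S → else | E E; E → if | else else | else | if A | E E; A → if | else else | else | if A | E E | else if | E if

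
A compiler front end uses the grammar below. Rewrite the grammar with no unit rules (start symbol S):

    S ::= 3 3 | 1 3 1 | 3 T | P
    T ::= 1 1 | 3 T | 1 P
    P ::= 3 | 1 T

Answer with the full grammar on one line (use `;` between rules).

Unit pairs: S ⇒* {P}.
For every A with A ⇒* B via unit rules, add B's non-unit alternatives to A; then delete every rule of the form X → Y.

S ::= 3 3 | 1 3 1 | 3 T | 3 | 1 T; T ::= 1 1 | 3 T | 1 P; P ::= 3 | 1 T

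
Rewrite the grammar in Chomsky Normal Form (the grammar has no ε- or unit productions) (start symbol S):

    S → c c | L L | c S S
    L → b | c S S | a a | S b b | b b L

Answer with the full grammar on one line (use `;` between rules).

Introduce a nonterminal for each terminal appearing in a rule of length ≥ 2: X1 → c, X2 → a, X3 → b.
Binarize each right-hand side of length ≥ 3 by chaining fresh nonterminals (Y1, Y2, …): affected rules were S → X1 S S; L → X1 S S; L → S X3 X3; L → X3 X3 L.

S → X1 X1 | L L | X1 Y1; L → b | X1 Y2 | X2 X2 | S Y3 | X3 Y4; X1 → c; X2 → a; X3 → b; Y1 → S S; Y2 → S S; Y3 → X3 X3; Y4 → X3 L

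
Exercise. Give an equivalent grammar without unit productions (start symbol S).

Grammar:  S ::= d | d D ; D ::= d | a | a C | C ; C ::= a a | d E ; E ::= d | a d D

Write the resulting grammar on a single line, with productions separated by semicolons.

S ::= d | d D; D ::= a a | d E | d | a | a C; C ::= a a | d E; E ::= d | a d D

Unit pairs: D ⇒* {C}.
For every A with A ⇒* B via unit rules, add B's non-unit alternatives to A; then delete every rule of the form X → Y.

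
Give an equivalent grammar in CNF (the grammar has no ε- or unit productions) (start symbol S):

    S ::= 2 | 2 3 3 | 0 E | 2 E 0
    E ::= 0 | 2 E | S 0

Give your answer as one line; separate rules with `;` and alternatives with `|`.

Introduce a nonterminal for each terminal appearing in a rule of length ≥ 2: X1 → 2, X2 → 3, X3 → 0.
Binarize each right-hand side of length ≥ 3 by chaining fresh nonterminals (Y1, Y2, …): affected rules were S → X1 X2 X2; S → X1 E X3.

S ::= 2 | X1 Y1 | X3 E | X1 Y2; E ::= 0 | X1 E | S X3; X1 ::= 2; X2 ::= 3; X3 ::= 0; Y1 ::= X2 X2; Y2 ::= E X3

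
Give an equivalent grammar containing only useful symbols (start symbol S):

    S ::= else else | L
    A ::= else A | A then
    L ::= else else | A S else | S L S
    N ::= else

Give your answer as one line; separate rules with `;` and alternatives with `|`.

S ::= else else | L; L ::= else else | S L S

Generating nonterminals: {L, N, S}.
Reachable from S after that: {L, S}.
Removed useless symbols: {A, N} and every production mentioning them.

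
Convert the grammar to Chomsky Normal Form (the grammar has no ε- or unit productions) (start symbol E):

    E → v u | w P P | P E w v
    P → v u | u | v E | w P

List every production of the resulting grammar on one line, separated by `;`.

E → X1 X2 | X3 Y1 | P Y2; P → X1 X2 | u | X1 E | X3 P; X1 → v; X2 → u; X3 → w; Y1 → P P; Y2 → E Y3; Y3 → X3 X1

Introduce a nonterminal for each terminal appearing in a rule of length ≥ 2: X1 → v, X2 → u, X3 → w.
Binarize each right-hand side of length ≥ 3 by chaining fresh nonterminals (Y1, Y2, …): affected rules were E → X3 P P; E → P E X3 X1.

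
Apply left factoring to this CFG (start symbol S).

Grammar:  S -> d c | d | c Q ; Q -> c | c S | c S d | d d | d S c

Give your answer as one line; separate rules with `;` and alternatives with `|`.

S -> c Q | d S'; Q -> c Q' | d Q''; S' -> c | ε; Q' -> ε | S Q'''; Q'' -> d | S c; Q''' -> ε | d

S has alternatives sharing prefix 'd': factor to S → d S' with S' → c | ε.
Q has alternatives sharing prefix 'c': factor to Q → c Q' with Q' → ε | S | S d.
Q has alternatives sharing prefix 'd': factor to Q → d Q'' with Q'' → d | S c.
Q' has alternatives sharing prefix 'S': factor to Q' → S Q''' with Q''' → ε | d.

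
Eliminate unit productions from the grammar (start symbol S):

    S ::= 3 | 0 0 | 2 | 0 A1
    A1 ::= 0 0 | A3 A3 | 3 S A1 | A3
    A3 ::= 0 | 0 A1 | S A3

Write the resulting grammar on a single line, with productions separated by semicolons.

Unit pairs: A1 ⇒* {A3}.
For every A with A ⇒* B via unit rules, add B's non-unit alternatives to A; then delete every rule of the form X → Y.

S ::= 3 | 0 0 | 2 | 0 A1; A1 ::= 0 0 | A3 A3 | 3 S A1 | 0 | 0 A1 | S A3; A3 ::= 0 | 0 A1 | S A3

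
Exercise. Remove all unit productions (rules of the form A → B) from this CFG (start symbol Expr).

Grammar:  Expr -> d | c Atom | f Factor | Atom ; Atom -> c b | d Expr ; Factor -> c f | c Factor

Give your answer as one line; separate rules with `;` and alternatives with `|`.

Unit pairs: Expr ⇒* {Atom}.
For every A with A ⇒* B via unit rules, add B's non-unit alternatives to A; then delete every rule of the form X → Y.

Expr -> c b | d Expr | d | c Atom | f Factor; Atom -> c b | d Expr; Factor -> c f | c Factor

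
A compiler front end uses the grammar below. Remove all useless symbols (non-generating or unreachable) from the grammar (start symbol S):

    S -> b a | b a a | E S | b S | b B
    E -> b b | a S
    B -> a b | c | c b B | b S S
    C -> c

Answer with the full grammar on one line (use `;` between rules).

S -> b a | b a a | E S | b S | b B; E -> b b | a S; B -> a b | c | c b B | b S S

Generating nonterminals: {B, C, E, S}.
Reachable from S after that: {B, E, S}.
Removed useless symbols: {C} and every production mentioning them.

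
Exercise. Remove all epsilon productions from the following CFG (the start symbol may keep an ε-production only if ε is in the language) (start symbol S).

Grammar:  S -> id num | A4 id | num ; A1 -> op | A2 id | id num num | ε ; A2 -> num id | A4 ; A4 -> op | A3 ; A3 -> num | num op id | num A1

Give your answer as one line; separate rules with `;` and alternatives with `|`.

The nullable symbols are {A1}.
ε ∉ L(G), so no ε-production is kept.

S -> id num | A4 id | num; A1 -> op | A2 id | id num num; A2 -> num id | A4; A4 -> op | A3; A3 -> num | num op id | num A1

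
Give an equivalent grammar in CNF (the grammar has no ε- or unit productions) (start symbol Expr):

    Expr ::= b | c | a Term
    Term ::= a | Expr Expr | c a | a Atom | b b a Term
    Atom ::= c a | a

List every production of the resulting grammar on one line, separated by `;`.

Expr ::= b | c | X1 Term; Term ::= a | Expr Expr | X2 X1 | X1 Atom | X3 Y1; Atom ::= X2 X1 | a; X1 ::= a; X2 ::= c; X3 ::= b; Y1 ::= X3 Y2; Y2 ::= X1 Term

Introduce a nonterminal for each terminal appearing in a rule of length ≥ 2: X1 → a, X2 → c, X3 → b.
Binarize each right-hand side of length ≥ 3 by chaining fresh nonterminals (Y1, Y2, …): affected rules were Term → X3 X3 X1 Term.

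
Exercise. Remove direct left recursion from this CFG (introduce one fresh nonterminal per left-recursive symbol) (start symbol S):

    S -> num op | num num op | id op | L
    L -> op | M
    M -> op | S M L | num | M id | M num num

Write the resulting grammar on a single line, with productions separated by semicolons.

Left recursion appears on M.
For M: α = {id, num num}, β = {op, S M L, num}. Rewrite as M → β M' and M' → α M' | ε.

S -> num op | num num op | id op | L; L -> op | M; M -> op M' | S M L M' | num M'; M' -> id M' | num num M' | ε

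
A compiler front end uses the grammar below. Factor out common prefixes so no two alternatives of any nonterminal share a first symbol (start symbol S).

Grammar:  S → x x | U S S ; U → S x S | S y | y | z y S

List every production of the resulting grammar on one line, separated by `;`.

S → x x | U S S; U → y | z y S | S U'; U' → x S | y

U has alternatives sharing prefix 'S': factor to U → S U' with U' → x S | y.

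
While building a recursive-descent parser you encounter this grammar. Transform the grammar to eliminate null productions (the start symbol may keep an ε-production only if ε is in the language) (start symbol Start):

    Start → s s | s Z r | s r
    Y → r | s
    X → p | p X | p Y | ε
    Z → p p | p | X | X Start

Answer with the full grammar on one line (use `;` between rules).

Nullable set = {X, Z}.
ε ∉ L(G), so no ε-production is kept.
For each production, add variants omitting each subset of nullable occurrences: Start → s Z r gives s Z r | s r. Z → X Start gives X Start | Start.

Start → s s | s Z r | s r; Y → r | s; X → p | p X | p Y; Z → p p | p | X | X Start | Start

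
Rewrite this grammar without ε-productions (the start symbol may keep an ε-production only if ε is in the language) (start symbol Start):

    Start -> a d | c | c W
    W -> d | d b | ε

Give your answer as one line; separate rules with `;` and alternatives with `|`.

Start -> a d | c | c W; W -> d | d b

Nullable nonterminals: {W}.
ε ∉ L(G), so no ε-production is kept.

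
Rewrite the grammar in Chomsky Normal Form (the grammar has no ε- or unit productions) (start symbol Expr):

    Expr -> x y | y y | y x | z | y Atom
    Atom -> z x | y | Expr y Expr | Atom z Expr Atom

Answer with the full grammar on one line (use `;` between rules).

Introduce a nonterminal for each terminal appearing in a rule of length ≥ 2: X1 → x, X2 → y, X3 → z.
Binarize each right-hand side of length ≥ 3 by chaining fresh nonterminals (Y1, Y2, …): affected rules were Atom → Expr X2 Expr; Atom → Atom X3 Expr Atom.

Expr -> X1 X2 | X2 X2 | X2 X1 | z | X2 Atom; Atom -> X3 X1 | y | Expr Y1 | Atom Y2; X1 -> x; X2 -> y; X3 -> z; Y1 -> X2 Expr; Y2 -> X3 Y3; Y3 -> Expr Atom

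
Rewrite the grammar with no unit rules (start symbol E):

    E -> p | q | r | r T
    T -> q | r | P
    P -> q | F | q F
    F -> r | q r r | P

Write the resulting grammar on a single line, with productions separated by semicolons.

Unit pairs: F ⇒* {P}; P ⇒* {F}; T ⇒* {F, P}.
Replace each nonterminal's rules with the union of the non-unit rules of every nonterminal it unit-derives.

E -> p | q | r | r T; T -> r | q r r | q | q F; P -> r | q r r | q | q F; F -> r | q r r | q | q F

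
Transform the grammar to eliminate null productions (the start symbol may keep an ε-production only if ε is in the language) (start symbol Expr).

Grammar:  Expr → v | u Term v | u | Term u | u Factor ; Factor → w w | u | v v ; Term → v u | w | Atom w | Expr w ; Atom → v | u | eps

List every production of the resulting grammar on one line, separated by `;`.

Nullable set = {Atom}.
ε ∉ L(G), so no ε-production is kept.

Expr → v | u Term v | u | Term u | u Factor; Factor → w w | u | v v; Term → v u | w | Atom w | Expr w; Atom → v | u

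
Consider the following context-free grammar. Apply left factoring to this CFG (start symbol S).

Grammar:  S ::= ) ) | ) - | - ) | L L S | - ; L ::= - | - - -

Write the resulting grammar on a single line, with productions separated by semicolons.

S has alternatives sharing prefix ')': factor to S → ) S' with S' → ) | -.
S has alternatives sharing prefix '-': factor to S → - S'' with S'' → ) | ε.
L has alternatives sharing prefix '-': factor to L → - L' with L' → ε | - -.

S ::= L L S | ) S' | - S''; L ::= - L'; S' ::= ) | -; S'' ::= ) | ε; L' ::= ε | - -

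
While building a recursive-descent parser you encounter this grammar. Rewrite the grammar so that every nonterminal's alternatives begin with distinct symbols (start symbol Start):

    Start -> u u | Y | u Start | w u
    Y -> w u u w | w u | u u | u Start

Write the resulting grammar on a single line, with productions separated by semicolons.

Start -> Y | w u | u Start1; Y -> w u Y1 | u Y2; Start1 -> u | Start; Y1 -> u w | eps; Y2 -> u | Start

Start has alternatives sharing prefix 'u': factor to Start → u Start1 with Start1 → u | Start.
Y has alternatives sharing prefix 'w u': factor to Y → w u Y1 with Y1 → u w | ε.
Y has alternatives sharing prefix 'u': factor to Y → u Y2 with Y2 → u | Start.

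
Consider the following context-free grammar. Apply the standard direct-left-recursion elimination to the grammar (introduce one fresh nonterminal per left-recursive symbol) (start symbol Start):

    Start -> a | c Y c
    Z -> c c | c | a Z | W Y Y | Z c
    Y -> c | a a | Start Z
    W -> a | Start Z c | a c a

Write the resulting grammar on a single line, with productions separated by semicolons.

Directly left-recursive nonterminal: Z.
For Z: α = {c}, β = {c c, c, a Z, W Y Y}. Rewrite as Z → β Z1 and Z1 → α Z1 | ε.

Start -> a | c Y c; Z -> c c Z1 | c Z1 | a Z Z1 | W Y Y Z1; Y -> c | a a | Start Z; W -> a | Start Z c | a c a; Z1 -> c Z1 | ε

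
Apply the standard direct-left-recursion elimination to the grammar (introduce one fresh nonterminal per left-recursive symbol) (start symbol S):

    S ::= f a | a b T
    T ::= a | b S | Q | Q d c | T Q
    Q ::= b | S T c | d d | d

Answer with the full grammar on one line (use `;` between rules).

S ::= f a | a b T; T ::= a T' | b S T' | Q T' | Q d c T'; Q ::= b | S T c | d d | d; T' ::= Q T' | eps

T is directly left-recursive.
For T: α = {Q}, β = {a, b S, Q, Q d c}. Rewrite as T → β T' and T' → α T' | ε.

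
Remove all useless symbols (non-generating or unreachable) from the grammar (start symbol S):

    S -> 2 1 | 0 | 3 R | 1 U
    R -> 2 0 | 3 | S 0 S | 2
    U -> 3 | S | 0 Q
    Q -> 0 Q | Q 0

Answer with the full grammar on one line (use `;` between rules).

Generating nonterminals: {R, S, U}.
Reachable from S after that: {R, S, U}.
Removed useless symbols: {Q} and every production mentioning them.

S -> 2 1 | 0 | 3 R | 1 U; R -> 2 0 | 3 | S 0 S | 2; U -> 3 | S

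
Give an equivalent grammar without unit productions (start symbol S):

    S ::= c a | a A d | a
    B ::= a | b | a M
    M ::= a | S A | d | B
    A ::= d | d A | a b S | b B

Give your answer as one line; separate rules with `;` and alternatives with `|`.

Unit pairs: M ⇒* {B}.
For every A with A ⇒* B via unit rules, add B's non-unit alternatives to A; then delete every rule of the form X → Y.

S ::= c a | a A d | a; B ::= a | b | a M; M ::= a | b | a M | S A | d; A ::= d | d A | a b S | b B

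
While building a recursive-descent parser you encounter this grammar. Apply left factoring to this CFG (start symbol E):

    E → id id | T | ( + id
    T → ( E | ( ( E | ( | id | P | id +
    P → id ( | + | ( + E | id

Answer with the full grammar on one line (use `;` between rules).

T has alternatives sharing prefix '(': factor to T → ( T' with T' → E | ( E | ε.
T has alternatives sharing prefix 'id': factor to T → id T'' with T'' → ε | +.
P has alternatives sharing prefix 'id': factor to P → id P' with P' → ( | ε.

E → id id | T | ( + id; T → P | ( T' | id T''; P → + | ( + E | id P'; T' → E | ( E | epsilon; T'' → epsilon | +; P' → ( | epsilon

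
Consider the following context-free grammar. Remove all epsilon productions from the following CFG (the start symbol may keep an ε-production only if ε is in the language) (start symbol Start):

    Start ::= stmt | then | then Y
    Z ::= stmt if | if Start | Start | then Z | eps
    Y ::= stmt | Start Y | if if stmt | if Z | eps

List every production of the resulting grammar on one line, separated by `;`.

Start ::= stmt | then | then Y; Z ::= stmt if | if Start | Start | then Z | then; Y ::= stmt | Start Y | Start | if if stmt | if Z | if

The nullable symbols are {Y, Z}.
ε ∉ L(G), so no ε-production is kept.
For each production, add variants omitting each subset of nullable occurrences: Z → then Z gives then Z | then. Y → Start Y gives Start Y | Start. Y → if Z gives if Z | if.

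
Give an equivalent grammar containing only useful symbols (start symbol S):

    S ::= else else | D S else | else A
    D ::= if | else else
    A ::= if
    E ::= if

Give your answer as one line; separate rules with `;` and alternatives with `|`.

S ::= else else | D S else | else A; D ::= if | else else; A ::= if

Generating nonterminals: {A, D, E, S}.
Reachable from S after that: {A, D, S}.
Removed useless symbols: {E} and every production mentioning them.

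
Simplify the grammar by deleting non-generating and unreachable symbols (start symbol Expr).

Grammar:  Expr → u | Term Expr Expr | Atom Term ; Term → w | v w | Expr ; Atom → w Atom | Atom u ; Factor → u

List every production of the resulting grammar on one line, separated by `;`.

Expr → u | Term Expr Expr; Term → w | v w | Expr

Generating nonterminals: {Expr, Factor, Term}.
Reachable from Expr after that: {Expr, Term}.
Removed useless symbols: {Atom, Factor} and every production mentioning them.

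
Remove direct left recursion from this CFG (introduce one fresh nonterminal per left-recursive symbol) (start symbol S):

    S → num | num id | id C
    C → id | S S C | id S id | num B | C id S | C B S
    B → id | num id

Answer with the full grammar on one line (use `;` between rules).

S → num | num id | id C; C → id C' | S S C C' | id S id C' | num B C'; B → id | num id; C' → id S C' | B S C' | ε

Directly left-recursive nonterminal: C.
For C: α = {id S, B S}, β = {id, S S C, id S id, num B}. Rewrite as C → β C' and C' → α C' | ε.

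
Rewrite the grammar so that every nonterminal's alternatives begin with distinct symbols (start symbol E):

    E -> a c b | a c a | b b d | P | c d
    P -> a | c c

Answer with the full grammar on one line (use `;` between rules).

E has alternatives sharing prefix 'a c': factor to E → a c E' with E' → b | a.

E -> b b d | P | c d | a c E'; P -> a | c c; E' -> b | a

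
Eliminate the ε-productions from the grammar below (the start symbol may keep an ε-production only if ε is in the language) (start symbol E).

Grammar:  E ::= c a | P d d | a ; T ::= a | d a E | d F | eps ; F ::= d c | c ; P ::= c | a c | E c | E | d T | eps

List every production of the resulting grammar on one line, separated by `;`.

E ::= c a | P d d | d d | a; T ::= a | d a E | d F; F ::= d c | c; P ::= c | a c | E c | E | d T | d

Nullable nonterminals: {P, T}.
ε ∉ L(G), so no ε-production is kept.
Add the nullable-subset variants: E → P d d gives P d d | d d. P → d T gives d T | d.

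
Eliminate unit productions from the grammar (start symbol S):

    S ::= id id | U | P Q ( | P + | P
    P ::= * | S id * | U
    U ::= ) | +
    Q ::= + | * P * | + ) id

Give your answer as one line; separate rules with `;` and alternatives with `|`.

Unit pairs: P ⇒* {U}; S ⇒* {P, U}.
For each unit pair (A, B), copy every non-unit production of B to A, then drop all unit productions.

S ::= ) | + | id id | P Q ( | P + | * | S id *; P ::= ) | + | * | S id *; U ::= ) | +; Q ::= + | * P * | + ) id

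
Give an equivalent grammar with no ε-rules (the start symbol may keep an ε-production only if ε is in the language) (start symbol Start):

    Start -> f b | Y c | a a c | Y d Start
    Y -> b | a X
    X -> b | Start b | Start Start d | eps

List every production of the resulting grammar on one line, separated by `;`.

Nullable nonterminals: {X}.
ε ∉ L(G), so no ε-production is kept.
Expand every rule over subsets of its nullable positions: Y → a X gives a X | a.

Start -> f b | Y c | a a c | Y d Start; Y -> b | a X | a; X -> b | Start b | Start Start d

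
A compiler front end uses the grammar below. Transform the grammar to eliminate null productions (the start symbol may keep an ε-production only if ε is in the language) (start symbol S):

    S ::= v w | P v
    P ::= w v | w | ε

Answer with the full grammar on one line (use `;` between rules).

Nullable nonterminals: {P}.
ε ∉ L(G), so no ε-production is kept.
Expand every rule over subsets of its nullable positions: S → P v gives P v | v.

S ::= v w | P v | v; P ::= w v | w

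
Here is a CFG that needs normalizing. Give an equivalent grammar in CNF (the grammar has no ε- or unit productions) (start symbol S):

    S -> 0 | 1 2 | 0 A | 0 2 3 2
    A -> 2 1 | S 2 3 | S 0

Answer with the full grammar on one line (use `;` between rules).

Introduce a nonterminal for each terminal appearing in a rule of length ≥ 2: X1 → 1, X2 → 2, X3 → 0, X4 → 3.
Binarize each right-hand side of length ≥ 3 by chaining fresh nonterminals (Y1, Y2, …): affected rules were S → X3 X2 X4 X2; A → S X2 X4.

S -> 0 | X1 X2 | X3 A | X3 Y1; A -> X2 X1 | S Y3 | S X3; X1 -> 1; X2 -> 2; X3 -> 0; X4 -> 3; Y1 -> X2 Y2; Y2 -> X4 X2; Y3 -> X2 X4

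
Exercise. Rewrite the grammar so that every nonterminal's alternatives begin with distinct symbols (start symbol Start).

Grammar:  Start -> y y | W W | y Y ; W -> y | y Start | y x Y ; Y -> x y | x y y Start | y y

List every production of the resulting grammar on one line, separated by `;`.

Start -> W W | y Start1; W -> y W1; Y -> y y | x y Y1; Start1 -> y | Y; W1 -> ε | Start | x Y; Y1 -> ε | y Start

Start has alternatives sharing prefix 'y': factor to Start → y Start1 with Start1 → y | Y.
W has alternatives sharing prefix 'y': factor to W → y W1 with W1 → ε | Start | x Y.
Y has alternatives sharing prefix 'x y': factor to Y → x y Y1 with Y1 → ε | y Start.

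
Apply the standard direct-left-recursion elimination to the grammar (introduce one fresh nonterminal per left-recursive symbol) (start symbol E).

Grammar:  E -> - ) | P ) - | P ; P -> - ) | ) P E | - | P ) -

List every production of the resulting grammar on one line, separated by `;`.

E -> - ) | P ) - | P; P -> - ) P' | ) P E P' | - P'; P' -> ) - P' | epsilon

P is directly left-recursive.
For P: α = {) -}, β = {- ), ) P E, -}. Rewrite as P → β P' and P' → α P' | ε.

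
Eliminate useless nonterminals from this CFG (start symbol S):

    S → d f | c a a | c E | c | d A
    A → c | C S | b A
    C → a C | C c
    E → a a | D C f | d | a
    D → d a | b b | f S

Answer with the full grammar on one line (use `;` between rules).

Generating nonterminals: {A, D, E, S}.
Reachable from S after that: {A, E, S}.
Removed useless symbols: {C, D} and every production mentioning them.

S → d f | c a a | c E | c | d A; A → c | b A; E → a a | d | a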